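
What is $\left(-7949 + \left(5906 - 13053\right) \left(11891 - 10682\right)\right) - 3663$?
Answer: $-8652335$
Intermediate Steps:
$\left(-7949 + \left(5906 - 13053\right) \left(11891 - 10682\right)\right) - 3663 = \left(-7949 - 8640723\right) - 3663 = -8648672 - 3663 = -8652335$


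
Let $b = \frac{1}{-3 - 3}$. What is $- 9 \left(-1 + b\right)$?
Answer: $\frac{21}{2} \approx 10.5$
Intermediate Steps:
$b = - \frac{1}{6}$ ($b = \frac{1}{-6} = - \frac{1}{6} \approx -0.16667$)
$- 9 \left(-1 + b\right) = - 9 \left(-1 - \frac{1}{6}\right) = \left(-9\right) \left(- \frac{7}{6}\right) = \frac{21}{2}$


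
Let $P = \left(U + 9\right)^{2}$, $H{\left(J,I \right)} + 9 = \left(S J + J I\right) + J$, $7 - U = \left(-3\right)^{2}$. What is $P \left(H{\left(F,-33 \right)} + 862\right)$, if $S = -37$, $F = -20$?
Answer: $109417$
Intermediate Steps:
$U = -2$ ($U = 7 - \left(-3\right)^{2} = 7 - 9 = -2$)
$H{\left(J,I \right)} = -9 - 36 J + I J$ ($H{\left(J,I \right)} = -9 + \left(\left(- 37 J + J I\right) + J\right) = -9 + \left(\left(- 37 J + I J\right) + J\right) = -9 + \left(- 36 J + I J\right) = -9 - 36 J + I J$)
$P = 49$ ($P = \left(-2 + 9\right)^{2} = 7^{2} = 49$)
$P \left(H{\left(F,-33 \right)} + 862\right) = 49 \left(\left(-9 - -720 - -660\right) + 862\right) = 49 \left(\left(-9 + 720 + 660\right) + 862\right) = 49 \left(1371 + 862\right) = 49 \cdot 2233 = 109417$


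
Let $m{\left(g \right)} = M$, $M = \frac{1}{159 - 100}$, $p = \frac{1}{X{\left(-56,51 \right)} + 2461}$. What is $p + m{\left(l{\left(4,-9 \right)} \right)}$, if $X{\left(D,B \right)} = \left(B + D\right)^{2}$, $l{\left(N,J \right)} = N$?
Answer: $\frac{2545}{146674} \approx 0.017351$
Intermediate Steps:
$p = \frac{1}{2486}$ ($p = \frac{1}{\left(51 - 56\right)^{2} + 2461} = \frac{1}{\left(-5\right)^{2} + 2461} = \frac{1}{25 + 2461} = \frac{1}{2486} \approx 0.00040225$)
$M = \frac{1}{59} \approx 0.016949$
$m{\left(g \right)} = \frac{1}{59}$
$p + m{\left(l{\left(4,-9 \right)} \right)} = \frac{1}{2486} + \frac{1}{59} = \frac{2545}{146674}$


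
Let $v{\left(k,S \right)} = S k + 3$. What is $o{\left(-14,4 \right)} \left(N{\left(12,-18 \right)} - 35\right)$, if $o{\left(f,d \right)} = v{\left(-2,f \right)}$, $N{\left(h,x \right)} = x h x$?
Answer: $119443$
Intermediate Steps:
$N{\left(h,x \right)} = h x^{2}$ ($N{\left(h,x \right)} = h x x = h x^{2}$)
$v{\left(k,S \right)} = 3 + S k$
$o{\left(f,d \right)} = 3 - 2 f$ ($o{\left(f,d \right)} = 3 + f \left(-2\right) = 3 - 2 f$)
$o{\left(-14,4 \right)} \left(N{\left(12,-18 \right)} - 35\right) = \left(3 - -28\right) \left(12 \left(-18\right)^{2} - 35\right) = \left(3 + 28\right) \left(12 \cdot 324 - 35\right) = 31 \left(3888 - 35\right) = 31 \cdot 3853 = 119443$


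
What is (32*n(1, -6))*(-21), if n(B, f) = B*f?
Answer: 4032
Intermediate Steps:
(32*n(1, -6))*(-21) = (32*(1*(-6)))*(-21) = (32*(-6))*(-21) = -192*(-21) = 4032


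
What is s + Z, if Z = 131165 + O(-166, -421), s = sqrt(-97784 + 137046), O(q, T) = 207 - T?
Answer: 131793 + sqrt(39262) ≈ 1.3199e+5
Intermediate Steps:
s = sqrt(39262) ≈ 198.15
Z = 131793 (Z = 131165 + (207 - 1*(-421)) = 131165 + (207 + 421) = 131165 + 628 = 131793)
s + Z = sqrt(39262) + 131793 = 131793 + sqrt(39262)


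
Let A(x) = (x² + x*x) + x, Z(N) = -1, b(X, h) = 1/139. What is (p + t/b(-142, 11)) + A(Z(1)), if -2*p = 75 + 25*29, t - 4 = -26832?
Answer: -3729491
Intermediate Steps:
b(X, h) = 1/139
t = -26828 (t = 4 - 26832 = -26828)
A(x) = x + 2*x² (A(x) = (x² + x²) + x = 2*x² + x = x + 2*x²)
p = -400 (p = -(75 + 25*29)/2 = -(75 + 725)/2 = -½*800 = -400)
(p + t/b(-142, 11)) + A(Z(1)) = (-400 - 26828/1/139) - (1 + 2*(-1)) = (-400 - 26828*139) - (1 - 2) = (-400 - 3729092) - 1*(-1) = -3729492 + 1 = -3729491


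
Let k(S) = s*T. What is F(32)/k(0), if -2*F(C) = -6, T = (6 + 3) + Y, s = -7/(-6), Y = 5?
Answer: 9/49 ≈ 0.18367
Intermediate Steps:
s = 7/6 (s = -7*(-⅙) = 7/6 ≈ 1.1667)
T = 14 (T = (6 + 3) + 5 = 9 + 5 = 14)
F(C) = 3 (F(C) = -½*(-6) = 3)
k(S) = 49/3 (k(S) = (7/6)*14 = 49/3)
F(32)/k(0) = 3/(49/3) = 3*(3/49) = 9/49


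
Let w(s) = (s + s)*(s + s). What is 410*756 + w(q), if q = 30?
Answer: 313560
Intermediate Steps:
w(s) = 4*s² (w(s) = (2*s)*(2*s) = 4*s²)
410*756 + w(q) = 410*756 + 4*30² = 309960 + 4*900 = 309960 + 3600 = 313560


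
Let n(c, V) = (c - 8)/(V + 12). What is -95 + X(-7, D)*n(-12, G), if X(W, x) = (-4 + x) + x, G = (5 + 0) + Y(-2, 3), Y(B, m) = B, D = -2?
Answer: -253/3 ≈ -84.333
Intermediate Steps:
G = 3 (G = (5 + 0) - 2 = 5 - 2 = 3)
n(c, V) = (-8 + c)/(12 + V)
X(W, x) = -4 + 2*x
-95 + X(-7, D)*n(-12, G) = -95 + (-4 + 2*(-2))*((-8 - 12)/(12 + 3)) = -95 + (-4 - 4)*(-20/15) = -95 - 8*(-20)/15 = -95 - 8*(-4/3) = -95 + 32/3 = -253/3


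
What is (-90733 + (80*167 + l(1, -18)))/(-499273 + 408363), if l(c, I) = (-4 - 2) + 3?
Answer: 38688/45455 ≈ 0.85113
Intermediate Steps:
l(c, I) = -3 (l(c, I) = -6 + 3 = -3)
(-90733 + (80*167 + l(1, -18)))/(-499273 + 408363) = (-90733 + (80*167 - 3))/(-499273 + 408363) = (-90733 + (13360 - 3))/(-90910) = (-90733 + 13357)*(-1/90910) = -77376*(-1/90910) = 38688/45455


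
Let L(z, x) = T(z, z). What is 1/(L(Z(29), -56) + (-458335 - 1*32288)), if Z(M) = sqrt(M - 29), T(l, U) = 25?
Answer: -1/490598 ≈ -2.0383e-6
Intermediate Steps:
Z(M) = sqrt(-29 + M)
L(z, x) = 25
1/(L(Z(29), -56) + (-458335 - 1*32288)) = 1/(25 + (-458335 - 1*32288)) = 1/(25 + (-458335 - 32288)) = 1/(25 - 490623) = 1/(-490598) = -1/490598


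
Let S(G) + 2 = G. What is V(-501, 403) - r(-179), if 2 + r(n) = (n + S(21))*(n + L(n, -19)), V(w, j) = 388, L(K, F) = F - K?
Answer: -2650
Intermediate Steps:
S(G) = -2 + G
r(n) = -363 - 19*n (r(n) = -2 + (n + (-2 + 21))*(n + (-19 - n)) = -2 + (n + 19)*(-19) = -2 + (19 + n)*(-19) = -2 + (-361 - 19*n) = -363 - 19*n)
V(-501, 403) - r(-179) = 388 - (-363 - 19*(-179)) = 388 - (-363 + 3401) = 388 - 1*3038 = 388 - 3038 = -2650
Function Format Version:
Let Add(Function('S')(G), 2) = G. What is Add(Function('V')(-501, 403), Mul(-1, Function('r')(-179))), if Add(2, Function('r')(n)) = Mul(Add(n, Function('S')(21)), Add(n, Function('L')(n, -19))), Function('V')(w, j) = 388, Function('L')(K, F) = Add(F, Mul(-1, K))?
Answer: -2650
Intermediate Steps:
Function('S')(G) = Add(-2, G)
Function('r')(n) = Add(-363, Mul(-19, n)) (Function('r')(n) = Add(-2, Mul(Add(n, Add(-2, 21)), Add(n, Add(-19, Mul(-1, n))))) = Add(-2, Mul(Add(n, 19), -19)) = Add(-2, Mul(Add(19, n), -19)) = Add(-2, Add(-361, Mul(-19, n))) = Add(-363, Mul(-19, n)))
Add(Function('V')(-501, 403), Mul(-1, Function('r')(-179))) = Add(388, Mul(-1, Add(-363, Mul(-19, -179)))) = Add(388, Mul(-1, Add(-363, 3401))) = Add(388, Mul(-1, 3038)) = Add(388, -3038) = -2650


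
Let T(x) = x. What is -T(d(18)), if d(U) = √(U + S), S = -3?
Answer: -√15 ≈ -3.8730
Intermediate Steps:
d(U) = √(-3 + U) (d(U) = √(U - 3) = √(-3 + U))
-T(d(18)) = -√(-3 + 18) = -√15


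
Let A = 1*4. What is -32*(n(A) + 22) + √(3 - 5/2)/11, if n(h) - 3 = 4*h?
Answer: -1312 + √2/22 ≈ -1311.9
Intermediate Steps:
A = 4
n(h) = 3 + 4*h
-32*(n(A) + 22) + √(3 - 5/2)/11 = -32*((3 + 4*4) + 22) + √(3 - 5/2)/11 = -32*((3 + 16) + 22) + √(3 - 5*½)/11 = -32*(19 + 22) + √(3 - 5/2)/11 = -32*41 + √(½)/11 = -1312 + (√2/2)/11 = -1312 + √2/22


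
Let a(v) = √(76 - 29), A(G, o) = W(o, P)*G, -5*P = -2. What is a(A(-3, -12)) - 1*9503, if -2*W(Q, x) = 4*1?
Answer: -9503 + √47 ≈ -9496.1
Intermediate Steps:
P = ⅖ (P = -⅕*(-2) = ⅖ ≈ 0.40000)
W(Q, x) = -2
A(G, o) = -2*G
a(v) = √47
a(A(-3, -12)) - 1*9503 = √47 - 1*9503 = √47 - 9503 = -9503 + √47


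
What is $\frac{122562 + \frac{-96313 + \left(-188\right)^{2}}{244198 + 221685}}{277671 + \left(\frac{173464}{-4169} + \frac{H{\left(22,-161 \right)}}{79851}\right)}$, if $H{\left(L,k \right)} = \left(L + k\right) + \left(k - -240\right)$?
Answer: $\frac{576010703382245511}{1304789997333506795} \approx 0.44146$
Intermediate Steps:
$H{\left(L,k \right)} = 240 + L + 2 k$ ($H{\left(L,k \right)} = \left(L + k\right) + \left(k + 240\right) = \left(L + k\right) + \left(240 + k\right) = 240 + L + 2 k$)
$\frac{122562 + \frac{-96313 + \left(-188\right)^{2}}{244198 + 221685}}{277671 + \left(\frac{173464}{-4169} + \frac{H{\left(22,-161 \right)}}{79851}\right)} = \frac{122562 + \frac{-96313 + \left(-188\right)^{2}}{244198 + 221685}}{277671 + \left(\frac{173464}{-4169} + \frac{240 + 22 + 2 \left(-161\right)}{79851}\right)} = \frac{122562 + \frac{-96313 + 35344}{465883}}{277671 + \left(173464 \left(- \frac{1}{4169}\right) + \left(240 + 22 - 322\right) \frac{1}{79851}\right)} = \frac{122562 - \frac{60969}{465883}}{277671 - \frac{4617174668}{110966273}} = \frac{57099491277}{465883 \left(277671 - \frac{4617174668}{110966273}\right)} = \frac{57099491277}{465883 \cdot \frac{30807498815515}{110966273}} = \frac{57099491277}{465883} \cdot \frac{110966273}{30807498815515} = \frac{576010703382245511}{1304789997333506795}$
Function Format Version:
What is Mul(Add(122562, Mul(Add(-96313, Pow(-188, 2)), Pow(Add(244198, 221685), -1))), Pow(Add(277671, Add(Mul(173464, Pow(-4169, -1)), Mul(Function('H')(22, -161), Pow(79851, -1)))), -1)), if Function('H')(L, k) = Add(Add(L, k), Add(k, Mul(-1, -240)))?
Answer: Rational(576010703382245511, 1304789997333506795) ≈ 0.44146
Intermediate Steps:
Function('H')(L, k) = Add(240, L, Mul(2, k)) (Function('H')(L, k) = Add(Add(L, k), Add(k, 240)) = Add(Add(L, k), Add(240, k)) = Add(240, L, Mul(2, k)))
Mul(Add(122562, Mul(Add(-96313, Pow(-188, 2)), Pow(Add(244198, 221685), -1))), Pow(Add(277671, Add(Mul(173464, Pow(-4169, -1)), Mul(Function('H')(22, -161), Pow(79851, -1)))), -1)) = Mul(Add(122562, Mul(Add(-96313, Pow(-188, 2)), Pow(Add(244198, 221685), -1))), Pow(Add(277671, Add(Mul(173464, Pow(-4169, -1)), Mul(Add(240, 22, Mul(2, -161)), Pow(79851, -1)))), -1)) = Mul(Add(122562, Mul(Add(-96313, 35344), Pow(465883, -1))), Pow(Add(277671, Add(Mul(173464, Rational(-1, 4169)), Mul(Add(240, 22, -322), Rational(1, 79851)))), -1)) = Mul(Add(122562, Mul(-60969, Rational(1, 465883))), Pow(Add(277671, Add(Rational(-173464, 4169), Mul(-60, Rational(1, 79851)))), -1)) = Mul(Add(122562, Rational(-60969, 465883)), Pow(Add(277671, Add(Rational(-173464, 4169), Rational(-20, 26617))), -1)) = Mul(Rational(57099491277, 465883), Pow(Add(277671, Rational(-4617174668, 110966273)), -1)) = Mul(Rational(57099491277, 465883), Pow(Rational(30807498815515, 110966273), -1)) = Mul(Rational(57099491277, 465883), Rational(110966273, 30807498815515)) = Rational(576010703382245511, 1304789997333506795)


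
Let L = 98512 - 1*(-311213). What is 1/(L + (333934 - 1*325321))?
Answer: 1/418338 ≈ 2.3904e-6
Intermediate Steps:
L = 409725 (L = 98512 + 311213 = 409725)
1/(L + (333934 - 1*325321)) = 1/(409725 + (333934 - 1*325321)) = 1/(409725 + (333934 - 325321)) = 1/(409725 + 8613) = 1/418338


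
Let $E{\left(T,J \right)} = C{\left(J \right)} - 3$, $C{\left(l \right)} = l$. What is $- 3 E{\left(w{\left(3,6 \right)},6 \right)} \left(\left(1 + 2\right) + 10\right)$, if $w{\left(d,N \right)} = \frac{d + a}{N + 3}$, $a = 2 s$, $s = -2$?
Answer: $-117$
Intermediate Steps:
$a = -4$ ($a = 2 \left(-2\right) = -4$)
$w{\left(d,N \right)} = \frac{-4 + d}{3 + N}$ ($w{\left(d,N \right)} = \frac{d - 4}{N + 3} = \frac{-4 + d}{3 + N}$)
$E{\left(T,J \right)} = -3 + J$ ($E{\left(T,J \right)} = J - 3 = -3 + J$)
$- 3 E{\left(w{\left(3,6 \right)},6 \right)} \left(\left(1 + 2\right) + 10\right) = - 3 \left(-3 + 6\right) \left(\left(1 + 2\right) + 10\right) = \left(-3\right) 3 \left(3 + 10\right) = \left(-9\right) 13 = -117$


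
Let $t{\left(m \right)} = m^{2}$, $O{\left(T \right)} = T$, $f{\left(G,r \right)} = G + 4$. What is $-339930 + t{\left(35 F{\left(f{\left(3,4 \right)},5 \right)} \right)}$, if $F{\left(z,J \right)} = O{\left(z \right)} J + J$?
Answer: $1620070$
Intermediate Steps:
$f{\left(G,r \right)} = 4 + G$
$F{\left(z,J \right)} = J + J z$ ($F{\left(z,J \right)} = z J + J = J z + J = J + J z$)
$-339930 + t{\left(35 F{\left(f{\left(3,4 \right)},5 \right)} \right)} = -339930 + \left(35 \cdot 5 \left(1 + \left(4 + 3\right)\right)\right)^{2} = -339930 + \left(35 \cdot 5 \left(1 + 7\right)\right)^{2} = -339930 + \left(35 \cdot 5 \cdot 8\right)^{2} = -339930 + \left(35 \cdot 40\right)^{2} = -339930 + 1400^{2} = -339930 + 1960000 = 1620070$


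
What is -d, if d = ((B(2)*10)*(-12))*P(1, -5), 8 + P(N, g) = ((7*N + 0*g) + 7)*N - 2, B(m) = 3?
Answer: 1440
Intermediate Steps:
P(N, g) = -10 + N*(7 + 7*N) (P(N, g) = -8 + (((7*N + 0*g) + 7)*N - 2) = -8 + (((7*N + 0) + 7)*N - 2) = -8 + ((7*N + 7)*N - 2) = -8 + ((7 + 7*N)*N - 2) = -8 + (N*(7 + 7*N) - 2) = -8 + (-2 + N*(7 + 7*N)) = -10 + N*(7 + 7*N))
d = -1440 (d = ((3*10)*(-12))*(-10 + 7*1 + 7*1**2) = (30*(-12))*(-10 + 7 + 7*1) = -360*(-10 + 7 + 7) = -360*4 = -1440)
-d = -1*(-1440) = 1440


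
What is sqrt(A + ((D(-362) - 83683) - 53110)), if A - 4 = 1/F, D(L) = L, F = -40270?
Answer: I*sqrt(222414059948170)/40270 ≈ 370.34*I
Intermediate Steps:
A = 161079/40270 (A = 4 + 1/(-40270) = 4 - 1/40270 = 161079/40270 ≈ 4.0000)
sqrt(A + ((D(-362) - 83683) - 53110)) = sqrt(161079/40270 + ((-362 - 83683) - 53110)) = sqrt(161079/40270 + (-84045 - 53110)) = sqrt(161079/40270 - 137155) = sqrt(-5523070771/40270) = I*sqrt(222414059948170)/40270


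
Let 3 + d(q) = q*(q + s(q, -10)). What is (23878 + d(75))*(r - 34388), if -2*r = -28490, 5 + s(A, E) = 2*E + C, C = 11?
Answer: -573068350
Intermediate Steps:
s(A, E) = 6 + 2*E (s(A, E) = -5 + (2*E + 11) = -5 + (11 + 2*E) = 6 + 2*E)
r = 14245 (r = -½*(-28490) = 14245)
d(q) = -3 + q*(-14 + q) (d(q) = -3 + q*(q + (6 + 2*(-10))) = -3 + q*(q + (6 - 20)) = -3 + q*(q - 14) = -3 + q*(-14 + q))
(23878 + d(75))*(r - 34388) = (23878 + (-3 + 75² - 14*75))*(14245 - 34388) = (23878 + (-3 + 5625 - 1050))*(-20143) = (23878 + 4572)*(-20143) = 28450*(-20143) = -573068350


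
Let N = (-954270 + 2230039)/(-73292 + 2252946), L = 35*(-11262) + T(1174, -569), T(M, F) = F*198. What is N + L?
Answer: -1104717120359/2179654 ≈ -5.0683e+5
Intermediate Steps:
T(M, F) = 198*F
L = -506832 (L = 35*(-11262) + 198*(-569) = -394170 - 112662 = -506832)
N = 1275769/2179654 ≈ 0.58531
N + L = 1275769/2179654 - 506832 = -1104717120359/2179654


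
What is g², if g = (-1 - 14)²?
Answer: 50625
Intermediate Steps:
g = 225 (g = (-15)² = 225)
g² = 225² = 50625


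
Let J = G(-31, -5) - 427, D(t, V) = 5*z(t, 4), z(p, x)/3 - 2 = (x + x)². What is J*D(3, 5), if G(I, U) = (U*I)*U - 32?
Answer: -1221660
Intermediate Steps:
G(I, U) = -32 + I*U² (G(I, U) = (I*U)*U - 32 = I*U² - 32 = -32 + I*U²)
z(p, x) = 6 + 12*x² (z(p, x) = 6 + 3*(x + x)² = 6 + 3*(2*x)² = 6 + 3*(4*x²) = 6 + 12*x²)
D(t, V) = 990 (D(t, V) = 5*(6 + 12*4²) = 5*(6 + 12*16) = 5*(6 + 192) = 5*198 = 990)
J = -1234 (J = (-32 - 31*(-5)²) - 427 = (-32 - 31*25) - 427 = (-32 - 775) - 427 = -807 - 427 = -1234)
J*D(3, 5) = -1234*990 = -1221660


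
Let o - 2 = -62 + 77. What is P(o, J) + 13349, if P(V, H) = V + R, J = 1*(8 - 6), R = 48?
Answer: 13414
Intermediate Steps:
o = 17 (o = 2 + (-62 + 77) = 2 + 15 = 17)
J = 2 (J = 1*2 = 2)
P(V, H) = 48 + V (P(V, H) = V + 48 = 48 + V)
P(o, J) + 13349 = (48 + 17) + 13349 = 65 + 13349 = 13414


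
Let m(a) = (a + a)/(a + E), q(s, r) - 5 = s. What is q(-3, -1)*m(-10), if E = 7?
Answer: 40/3 ≈ 13.333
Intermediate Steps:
q(s, r) = 5 + s
m(a) = 2*a/(7 + a) (m(a) = (a + a)/(a + 7) = (2*a)/(7 + a) = 2*a/(7 + a))
q(-3, -1)*m(-10) = (5 - 3)*(2*(-10)/(7 - 10)) = 2*(2*(-10)/(-3)) = 2*(2*(-10)*(-⅓)) = 2*(20/3) = 40/3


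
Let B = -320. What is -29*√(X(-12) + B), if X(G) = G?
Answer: -58*I*√83 ≈ -528.41*I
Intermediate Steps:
-29*√(X(-12) + B) = -29*√(-12 - 320) = -58*I*√83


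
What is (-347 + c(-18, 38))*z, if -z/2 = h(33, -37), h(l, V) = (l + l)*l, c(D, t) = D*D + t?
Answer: -65340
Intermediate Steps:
c(D, t) = t + D² (c(D, t) = D² + t = t + D²)
h(l, V) = 2*l² (h(l, V) = (2*l)*l = 2*l²)
z = -4356 (z = -4*33² = -4*1089 = -2*2178 = -4356)
(-347 + c(-18, 38))*z = (-347 + (38 + (-18)²))*(-4356) = (-347 + (38 + 324))*(-4356) = (-347 + 362)*(-4356) = 15*(-4356) = -65340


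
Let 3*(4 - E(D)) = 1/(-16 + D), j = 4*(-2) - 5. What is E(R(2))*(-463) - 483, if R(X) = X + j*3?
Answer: -371728/159 ≈ -2337.9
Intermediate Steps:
j = -13 (j = -8 - 5 = -13)
R(X) = -39 + X (R(X) = X - 13*3 = X - 39 = -39 + X)
E(D) = 4 - 1/(3*(-16 + D))
E(R(2))*(-463) - 483 = ((-193 + 12*(-39 + 2))/(3*(-16 + (-39 + 2))))*(-463) - 483 = ((-193 + 12*(-37))/(3*(-16 - 37)))*(-463) - 483 = ((1/3)*(-193 - 444)/(-53))*(-463) - 483 = ((1/3)*(-1/53)*(-637))*(-463) - 483 = (637/159)*(-463) - 483 = -294931/159 - 483 = -371728/159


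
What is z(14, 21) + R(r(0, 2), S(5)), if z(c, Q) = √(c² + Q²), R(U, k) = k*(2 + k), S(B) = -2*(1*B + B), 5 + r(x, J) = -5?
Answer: 360 + 7*√13 ≈ 385.24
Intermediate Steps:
r(x, J) = -10 (r(x, J) = -5 - 5 = -10)
S(B) = -4*B (S(B) = -2*(B + B) = -4*B)
z(c, Q) = √(Q² + c²)
z(14, 21) + R(r(0, 2), S(5)) = √(21² + 14²) + (-4*5)*(2 - 4*5) = √(441 + 196) - 20*(2 - 20) = √637 - 20*(-18) = 7*√13 + 360 = 360 + 7*√13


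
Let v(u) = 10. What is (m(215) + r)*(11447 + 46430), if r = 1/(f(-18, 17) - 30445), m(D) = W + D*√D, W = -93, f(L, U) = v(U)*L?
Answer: -164840988502/30625 + 12443555*√215 ≈ 1.7708e+8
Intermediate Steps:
f(L, U) = 10*L
m(D) = -93 + D^(3/2) (m(D) = -93 + D*√D = -93 + D^(3/2))
r = -1/30625 (r = 1/(10*(-18) - 30445) = 1/(-180 - 30445) = 1/(-30625) = -1/30625 ≈ -3.2653e-5)
(m(215) + r)*(11447 + 46430) = ((-93 + 215^(3/2)) - 1/30625)*(11447 + 46430) = ((-93 + 215*√215) - 1/30625)*57877 = (-2848126/30625 + 215*√215)*57877 = -164840988502/30625 + 12443555*√215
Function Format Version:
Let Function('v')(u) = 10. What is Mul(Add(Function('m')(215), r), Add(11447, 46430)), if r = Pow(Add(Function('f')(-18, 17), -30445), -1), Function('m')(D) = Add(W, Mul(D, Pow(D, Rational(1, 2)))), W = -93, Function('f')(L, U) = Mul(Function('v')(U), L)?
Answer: Add(Rational(-164840988502, 30625), Mul(12443555, Pow(215, Rational(1, 2)))) ≈ 1.7708e+8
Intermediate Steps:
Function('f')(L, U) = Mul(10, L)
Function('m')(D) = Add(-93, Pow(D, Rational(3, 2))) (Function('m')(D) = Add(-93, Mul(D, Pow(D, Rational(1, 2)))) = Add(-93, Pow(D, Rational(3, 2))))
r = Rational(-1, 30625) (r = Pow(Add(Mul(10, -18), -30445), -1) = Pow(Add(-180, -30445), -1) = Pow(-30625, -1) = Rational(-1, 30625) ≈ -3.2653e-5)
Mul(Add(Function('m')(215), r), Add(11447, 46430)) = Mul(Add(Add(-93, Pow(215, Rational(3, 2))), Rational(-1, 30625)), Add(11447, 46430)) = Mul(Add(Add(-93, Mul(215, Pow(215, Rational(1, 2)))), Rational(-1, 30625)), 57877) = Mul(Add(Rational(-2848126, 30625), Mul(215, Pow(215, Rational(1, 2)))), 57877) = Add(Rational(-164840988502, 30625), Mul(12443555, Pow(215, Rational(1, 2))))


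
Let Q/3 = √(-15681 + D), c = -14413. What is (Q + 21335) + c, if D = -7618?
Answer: 6922 + 3*I*√23299 ≈ 6922.0 + 457.92*I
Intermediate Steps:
Q = 3*I*√23299 (Q = 3*√(-15681 - 7618) = 3*√(-23299) = 3*(I*√23299) = 3*I*√23299 ≈ 457.92*I)
(Q + 21335) + c = (3*I*√23299 + 21335) - 14413 = (21335 + 3*I*√23299) - 14413 = 6922 + 3*I*√23299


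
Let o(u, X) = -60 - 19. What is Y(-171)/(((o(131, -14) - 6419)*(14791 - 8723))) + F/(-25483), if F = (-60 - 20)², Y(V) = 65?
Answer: -252352785995/1004791224312 ≈ -0.25115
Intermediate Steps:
o(u, X) = -79
F = 6400 (F = (-80)² = 6400)
Y(-171)/(((o(131, -14) - 6419)*(14791 - 8723))) + F/(-25483) = 65/(((-79 - 6419)*(14791 - 8723))) + 6400/(-25483) = 65/((-6498*6068)) + 6400*(-1/25483) = 65/(-39429864) - 6400/25483 = 65*(-1/39429864) - 6400/25483 = -65/39429864 - 6400/25483 = -252352785995/1004791224312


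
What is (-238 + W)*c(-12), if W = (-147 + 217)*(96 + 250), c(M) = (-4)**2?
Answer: 383712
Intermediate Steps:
c(M) = 16
W = 24220 (W = 70*346 = 24220)
(-238 + W)*c(-12) = (-238 + 24220)*16 = 23982*16 = 383712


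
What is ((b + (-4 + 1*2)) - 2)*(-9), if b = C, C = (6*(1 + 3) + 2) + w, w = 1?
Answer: -207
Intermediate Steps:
C = 27 (C = (6*(1 + 3) + 2) + 1 = (6*4 + 2) + 1 = (24 + 2) + 1 = 26 + 1 = 27)
b = 27
((b + (-4 + 1*2)) - 2)*(-9) = ((27 + (-4 + 1*2)) - 2)*(-9) = ((27 + (-4 + 2)) - 2)*(-9) = ((27 - 2) - 2)*(-9) = (25 - 2)*(-9) = 23*(-9) = -207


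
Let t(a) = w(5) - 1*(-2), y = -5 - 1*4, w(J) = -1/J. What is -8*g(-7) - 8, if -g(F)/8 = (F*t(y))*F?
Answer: 28184/5 ≈ 5636.8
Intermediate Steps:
y = -9 (y = -5 - 4 = -9)
t(a) = 9/5 (t(a) = -1/5 - 1*(-2) = -1*⅕ + 2 = -⅕ + 2 = 9/5)
g(F) = -72*F²/5 (g(F) = -8*F*(9/5)*F = -8*9*F/5*F = -72*F²/5)
-8*g(-7) - 8 = -(-576)*(-7)²/5 - 8 = -(-576)*49/5 - 8 = -8*(-3528/5) - 8 = 28224/5 - 8 = 28184/5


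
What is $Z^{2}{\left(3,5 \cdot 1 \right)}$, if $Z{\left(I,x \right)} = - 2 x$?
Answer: $100$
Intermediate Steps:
$Z^{2}{\left(3,5 \cdot 1 \right)} = \left(- 2 \cdot 5 \cdot 1\right)^{2} = \left(\left(-2\right) 5\right)^{2} = \left(-10\right)^{2} = 100$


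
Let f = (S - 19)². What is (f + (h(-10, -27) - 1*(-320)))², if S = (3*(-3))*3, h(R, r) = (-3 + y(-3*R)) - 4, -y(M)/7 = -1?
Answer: 5934096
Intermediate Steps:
y(M) = 7 (y(M) = -7*(-1) = 7)
h(R, r) = 0 (h(R, r) = (-3 + 7) - 4 = 4 - 4 = 0)
S = -27 (S = -9*3 = -27)
f = 2116 (f = (-27 - 19)² = (-46)² = 2116)
(f + (h(-10, -27) - 1*(-320)))² = (2116 + (0 - 1*(-320)))² = (2116 + (0 + 320))² = (2116 + 320)² = 2436² = 5934096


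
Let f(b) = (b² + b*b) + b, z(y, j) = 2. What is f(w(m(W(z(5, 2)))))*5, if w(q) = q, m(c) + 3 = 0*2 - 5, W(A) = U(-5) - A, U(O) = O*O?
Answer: 600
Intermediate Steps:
U(O) = O²
W(A) = 25 - A (W(A) = (-5)² - A = 25 - A)
m(c) = -8 (m(c) = -3 + (0*2 - 5) = -3 + (0 - 5) = -3 - 5 = -8)
f(b) = b + 2*b² (f(b) = (b² + b²) + b = 2*b² + b = b + 2*b²)
f(w(m(W(z(5, 2)))))*5 = -8*(1 + 2*(-8))*5 = -8*(1 - 16)*5 = -8*(-15)*5 = 120*5 = 600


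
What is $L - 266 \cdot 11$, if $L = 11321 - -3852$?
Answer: $12247$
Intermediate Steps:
$L = 15173$ ($L = 11321 + 3852 = 15173$)
$L - 266 \cdot 11 = 15173 - 266 \cdot 11 = 15173 - 2926 = 12247$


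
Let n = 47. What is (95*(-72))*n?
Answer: -321480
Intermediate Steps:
(95*(-72))*n = (95*(-72))*47 = -6840*47 = -321480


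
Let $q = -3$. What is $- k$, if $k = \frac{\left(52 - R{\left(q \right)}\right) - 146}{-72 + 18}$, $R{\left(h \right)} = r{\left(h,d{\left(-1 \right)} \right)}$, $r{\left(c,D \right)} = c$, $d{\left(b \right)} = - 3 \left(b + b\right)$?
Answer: $- \frac{91}{54} \approx -1.6852$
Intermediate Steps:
$d{\left(b \right)} = - 6 b$ ($d{\left(b \right)} = - 3 \cdot 2 b = - 6 b$)
$R{\left(h \right)} = h$
$k = \frac{91}{54}$ ($k = \frac{\left(52 - -3\right) - 146}{-72 + 18} = \frac{\left(52 + 3\right) - 146}{-54} = \left(55 - 146\right) \left(- \frac{1}{54}\right) = \left(-91\right) \left(- \frac{1}{54}\right) = \frac{91}{54} \approx 1.6852$)
$- k = \left(-1\right) \frac{91}{54} = - \frac{91}{54}$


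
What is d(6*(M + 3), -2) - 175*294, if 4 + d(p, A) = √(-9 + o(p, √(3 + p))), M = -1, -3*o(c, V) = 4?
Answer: -51454 + I*√93/3 ≈ -51454.0 + 3.2146*I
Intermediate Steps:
o(c, V) = -4/3 (o(c, V) = -⅓*4 = -4/3)
d(p, A) = -4 + I*√93/3 (d(p, A) = -4 + √(-9 - 4/3) = -4 + √(-31/3) = -4 + I*√93/3)
d(6*(M + 3), -2) - 175*294 = (-4 + I*√93/3) - 175*294 = (-4 + I*√93/3) - 51450 = -51454 + I*√93/3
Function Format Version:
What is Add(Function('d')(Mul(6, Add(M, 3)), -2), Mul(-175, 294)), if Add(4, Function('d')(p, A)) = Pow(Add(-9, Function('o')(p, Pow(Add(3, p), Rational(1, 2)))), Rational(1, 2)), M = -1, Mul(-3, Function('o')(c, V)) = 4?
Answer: Add(-51454, Mul(Rational(1, 3), I, Pow(93, Rational(1, 2)))) ≈ Add(-51454., Mul(3.2146, I))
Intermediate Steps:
Function('o')(c, V) = Rational(-4, 3) (Function('o')(c, V) = Mul(Rational(-1, 3), 4) = Rational(-4, 3))
Function('d')(p, A) = Add(-4, Mul(Rational(1, 3), I, Pow(93, Rational(1, 2)))) (Function('d')(p, A) = Add(-4, Pow(Add(-9, Rational(-4, 3)), Rational(1, 2))) = Add(-4, Pow(Rational(-31, 3), Rational(1, 2))) = Add(-4, Mul(Rational(1, 3), I, Pow(93, Rational(1, 2)))))
Add(Function('d')(Mul(6, Add(M, 3)), -2), Mul(-175, 294)) = Add(Add(-4, Mul(Rational(1, 3), I, Pow(93, Rational(1, 2)))), Mul(-175, 294)) = Add(Add(-4, Mul(Rational(1, 3), I, Pow(93, Rational(1, 2)))), -51450) = Add(-51454, Mul(Rational(1, 3), I, Pow(93, Rational(1, 2))))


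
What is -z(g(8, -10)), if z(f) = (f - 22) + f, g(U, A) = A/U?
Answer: 49/2 ≈ 24.500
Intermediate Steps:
z(f) = -22 + 2*f (z(f) = (-22 + f) + f = -22 + 2*f)
-z(g(8, -10)) = -(-22 + 2*(-10/8)) = -(-22 + 2*(-10*⅛)) = -(-22 + 2*(-5/4)) = -(-22 - 5/2) = -1*(-49/2) = 49/2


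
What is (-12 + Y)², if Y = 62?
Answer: 2500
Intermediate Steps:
(-12 + Y)² = (-12 + 62)² = 50² = 2500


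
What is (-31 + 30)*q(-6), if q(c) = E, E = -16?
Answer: 16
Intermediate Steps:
q(c) = -16
(-31 + 30)*q(-6) = (-31 + 30)*(-16) = -1*(-16) = 16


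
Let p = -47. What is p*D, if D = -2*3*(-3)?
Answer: -846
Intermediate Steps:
D = 18 (D = -6*(-3) = 18)
p*D = -47*18 = -846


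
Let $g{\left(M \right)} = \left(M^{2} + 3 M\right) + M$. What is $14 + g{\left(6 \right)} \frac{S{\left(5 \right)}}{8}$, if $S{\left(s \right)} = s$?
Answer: $\frac{103}{2} \approx 51.5$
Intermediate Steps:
$g{\left(M \right)} = M^{2} + 4 M$
$14 + g{\left(6 \right)} \frac{S{\left(5 \right)}}{8} = 14 + 6 \left(4 + 6\right) \frac{5}{8} = 14 + 6 \cdot 10 \cdot 5 \cdot \frac{1}{8} = 14 + 60 \cdot \frac{5}{8} = 14 + \frac{75}{2} = \frac{103}{2}$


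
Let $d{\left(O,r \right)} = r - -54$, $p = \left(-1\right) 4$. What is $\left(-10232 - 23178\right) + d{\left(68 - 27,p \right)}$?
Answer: $-33360$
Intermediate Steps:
$p = -4$
$d{\left(O,r \right)} = 54 + r$ ($d{\left(O,r \right)} = r + 54 = 54 + r$)
$\left(-10232 - 23178\right) + d{\left(68 - 27,p \right)} = \left(-10232 - 23178\right) + \left(54 - 4\right) = -33410 + 50 = -33360$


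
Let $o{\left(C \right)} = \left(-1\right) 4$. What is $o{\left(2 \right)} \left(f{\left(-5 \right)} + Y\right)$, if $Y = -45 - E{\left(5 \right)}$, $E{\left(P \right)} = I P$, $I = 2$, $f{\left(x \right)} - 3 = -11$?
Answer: $252$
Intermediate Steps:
$f{\left(x \right)} = -8$ ($f{\left(x \right)} = 3 - 11 = -8$)
$E{\left(P \right)} = 2 P$
$o{\left(C \right)} = -4$
$Y = -55$ ($Y = -45 - 2 \cdot 5 = -45 - 10 = -55$)
$o{\left(2 \right)} \left(f{\left(-5 \right)} + Y\right) = - 4 \left(-8 - 55\right) = \left(-4\right) \left(-63\right) = 252$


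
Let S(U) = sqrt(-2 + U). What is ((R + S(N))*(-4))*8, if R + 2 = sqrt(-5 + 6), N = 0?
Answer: 32 - 32*I*sqrt(2) ≈ 32.0 - 45.255*I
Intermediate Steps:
R = -1 (R = -2 + sqrt(-5 + 6) = -2 + sqrt(1) = -2 + 1 = -1)
((R + S(N))*(-4))*8 = ((-1 + sqrt(-2 + 0))*(-4))*8 = ((-1 + sqrt(-2))*(-4))*8 = ((-1 + I*sqrt(2))*(-4))*8 = (4 - 4*I*sqrt(2))*8 = 32 - 32*I*sqrt(2)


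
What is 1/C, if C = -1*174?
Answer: -1/174 ≈ -0.0057471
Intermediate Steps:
C = -174
1/C = 1/(-174) = -1/174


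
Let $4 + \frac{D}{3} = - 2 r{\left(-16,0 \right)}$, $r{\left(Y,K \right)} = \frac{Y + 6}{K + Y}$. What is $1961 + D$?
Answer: $\frac{7781}{4} \approx 1945.3$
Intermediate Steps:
$r{\left(Y,K \right)} = \frac{6 + Y}{K + Y}$
$D = - \frac{63}{4}$ ($D = -12 + 3 \left(- 2 \frac{6 - 16}{0 - 16}\right) = -12 + 3 \left(- 2 \frac{1}{-16} \left(-10\right)\right) = -12 + 3 \left(- 2 \left(\left(- \frac{1}{16}\right) \left(-10\right)\right)\right) = -12 + 3 \left(\left(-2\right) \frac{5}{8}\right) = -12 + 3 \left(- \frac{5}{4}\right) = -12 - \frac{15}{4} = - \frac{63}{4} \approx -15.75$)
$1961 + D = 1961 - \frac{63}{4} = \frac{7781}{4}$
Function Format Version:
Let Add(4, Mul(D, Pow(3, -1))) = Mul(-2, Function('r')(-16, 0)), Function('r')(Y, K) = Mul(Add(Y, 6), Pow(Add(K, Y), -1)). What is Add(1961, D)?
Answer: Rational(7781, 4) ≈ 1945.3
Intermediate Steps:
Function('r')(Y, K) = Mul(Pow(Add(K, Y), -1), Add(6, Y)) (Function('r')(Y, K) = Mul(Add(6, Y), Pow(Add(K, Y), -1)) = Mul(Pow(Add(K, Y), -1), Add(6, Y)))
D = Rational(-63, 4) (D = Add(-12, Mul(3, Mul(-2, Mul(Pow(Add(0, -16), -1), Add(6, -16))))) = Add(-12, Mul(3, Mul(-2, Mul(Pow(-16, -1), -10)))) = Add(-12, Mul(3, Mul(-2, Mul(Rational(-1, 16), -10)))) = Add(-12, Mul(3, Mul(-2, Rational(5, 8)))) = Add(-12, Mul(3, Rational(-5, 4))) = Add(-12, Rational(-15, 4)) = Rational(-63, 4) ≈ -15.750)
Add(1961, D) = Add(1961, Rational(-63, 4)) = Rational(7781, 4)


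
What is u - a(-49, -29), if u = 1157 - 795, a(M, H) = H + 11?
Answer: 380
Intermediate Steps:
a(M, H) = 11 + H
u = 362
u - a(-49, -29) = 362 - (11 - 29) = 362 - 1*(-18) = 362 + 18 = 380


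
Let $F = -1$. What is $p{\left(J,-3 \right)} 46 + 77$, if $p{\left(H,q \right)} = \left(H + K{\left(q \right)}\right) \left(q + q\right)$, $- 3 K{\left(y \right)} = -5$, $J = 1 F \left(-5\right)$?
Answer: $-1763$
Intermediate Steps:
$J = 5$ ($J = 1 \left(-1\right) \left(-5\right) = \left(-1\right) \left(-5\right) = 5$)
$K{\left(y \right)} = \frac{5}{3}$ ($K{\left(y \right)} = \left(- \frac{1}{3}\right) \left(-5\right) = \frac{5}{3}$)
$p{\left(H,q \right)} = 2 q \left(\frac{5}{3} + H\right)$ ($p{\left(H,q \right)} = \left(H + \frac{5}{3}\right) \left(q + q\right) = \left(\frac{5}{3} + H\right) 2 q = 2 q \left(\frac{5}{3} + H\right)$)
$p{\left(J,-3 \right)} 46 + 77 = \frac{2}{3} \left(-3\right) \left(5 + 3 \cdot 5\right) 46 + 77 = \frac{2}{3} \left(-3\right) \left(5 + 15\right) 46 + 77 = \frac{2}{3} \left(-3\right) 20 \cdot 46 + 77 = \left(-40\right) 46 + 77 = -1840 + 77 = -1763$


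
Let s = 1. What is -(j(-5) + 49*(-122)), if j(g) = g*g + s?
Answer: 5952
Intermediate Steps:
j(g) = 1 + g**2 (j(g) = g*g + 1 = g**2 + 1 = 1 + g**2)
-(j(-5) + 49*(-122)) = -((1 + (-5)**2) + 49*(-122)) = -((1 + 25) - 5978) = -(26 - 5978) = -1*(-5952) = 5952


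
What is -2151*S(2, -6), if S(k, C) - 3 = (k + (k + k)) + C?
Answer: -6453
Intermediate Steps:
S(k, C) = 3 + C + 3*k (S(k, C) = 3 + ((k + (k + k)) + C) = 3 + ((k + 2*k) + C) = 3 + (3*k + C) = 3 + (C + 3*k) = 3 + C + 3*k)
-2151*S(2, -6) = -2151*(3 - 6 + 3*2) = -2151*(3 - 6 + 6) = -2151*3 = -6453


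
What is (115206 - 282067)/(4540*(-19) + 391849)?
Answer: -166861/305589 ≈ -0.54603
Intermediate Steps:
(115206 - 282067)/(4540*(-19) + 391849) = -166861/(-86260 + 391849) = -166861/305589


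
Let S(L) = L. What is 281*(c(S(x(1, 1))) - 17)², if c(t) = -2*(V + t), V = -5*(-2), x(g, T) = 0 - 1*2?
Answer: 306009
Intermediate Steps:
x(g, T) = -2 (x(g, T) = 0 - 2 = -2)
V = 10
c(t) = -20 - 2*t (c(t) = -2*(10 + t) = -20 - 2*t)
281*(c(S(x(1, 1))) - 17)² = 281*((-20 - 2*(-2)) - 17)² = 281*((-20 + 4) - 17)² = 281*(-16 - 17)² = 281*(-33)² = 281*1089 = 306009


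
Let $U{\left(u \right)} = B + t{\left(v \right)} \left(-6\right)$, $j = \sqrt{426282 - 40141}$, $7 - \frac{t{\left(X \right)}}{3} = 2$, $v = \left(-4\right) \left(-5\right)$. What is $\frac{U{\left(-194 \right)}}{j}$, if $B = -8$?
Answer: $- \frac{14 \sqrt{386141}}{55163} \approx -0.15771$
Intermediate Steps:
$v = 20$
$t{\left(X \right)} = 15$ ($t{\left(X \right)} = 21 - 6 = 15$)
$j = \sqrt{386141} \approx 621.4$
$U{\left(u \right)} = -98$ ($U{\left(u \right)} = -8 + 15 \left(-6\right) = -8 - 90 = -98$)
$\frac{U{\left(-194 \right)}}{j} = - \frac{98}{\sqrt{386141}} = - 98 \frac{\sqrt{386141}}{386141} = - \frac{14 \sqrt{386141}}{55163}$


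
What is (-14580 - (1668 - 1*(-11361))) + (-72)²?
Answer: -22425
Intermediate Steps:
(-14580 - (1668 - 1*(-11361))) + (-72)² = (-14580 - (1668 + 11361)) + 5184 = (-14580 - 1*13029) + 5184 = (-14580 - 13029) + 5184 = -27609 + 5184 = -22425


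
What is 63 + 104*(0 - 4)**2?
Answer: 1727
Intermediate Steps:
63 + 104*(0 - 4)**2 = 63 + 104*(-4)**2 = 63 + 104*16 = 63 + 1664 = 1727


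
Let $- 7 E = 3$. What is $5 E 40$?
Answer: $- \frac{600}{7} \approx -85.714$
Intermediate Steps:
$E = - \frac{3}{7}$ ($E = \left(- \frac{1}{7}\right) 3 = - \frac{3}{7} \approx -0.42857$)
$5 E 40 = 5 \left(- \frac{3}{7}\right) 40 = \left(- \frac{15}{7}\right) 40 = - \frac{600}{7}$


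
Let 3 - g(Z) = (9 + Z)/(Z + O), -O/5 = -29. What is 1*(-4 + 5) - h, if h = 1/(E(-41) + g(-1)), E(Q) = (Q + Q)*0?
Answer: 35/53 ≈ 0.66038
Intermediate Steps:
E(Q) = 0 (E(Q) = (2*Q)*0 = 0)
O = 145 (O = -5*(-29) = 145)
g(Z) = 3 - (9 + Z)/(145 + Z) (g(Z) = 3 - (9 + Z)/(Z + 145) = 3 - (9 + Z)/(145 + Z))
h = 18/53 (h = 1/(0 + 2*(213 - 1)/(145 - 1)) = 1/(0 + 2*212/144) = 1/(0 + 2*(1/144)*212) = 1/(0 + 53/18) = 1/(53/18) = 18/53 ≈ 0.33962)
1*(-4 + 5) - h = 1*(-4 + 5) - 1*18/53 = 1*1 - 18/53 = 1 - 18/53 = 35/53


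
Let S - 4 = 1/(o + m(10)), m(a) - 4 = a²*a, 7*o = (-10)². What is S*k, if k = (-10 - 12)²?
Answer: 313709/162 ≈ 1936.5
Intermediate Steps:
o = 100/7 (o = (⅐)*(-10)² = (⅐)*100 = 100/7 ≈ 14.286)
m(a) = 4 + a³ (m(a) = 4 + a²*a = 4 + a³)
S = 28519/7128 (S = 4 + 1/(100/7 + (4 + 10³)) = 4 + 1/(100/7 + (4 + 1000)) = 4 + 1/(100/7 + 1004) = 4 + 1/(7128/7) = 4 + 7/7128 = 28519/7128 ≈ 4.0010)
k = 484 (k = (-22)² = 484)
S*k = (28519/7128)*484 = 313709/162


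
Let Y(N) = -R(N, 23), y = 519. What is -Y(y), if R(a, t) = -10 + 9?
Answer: -1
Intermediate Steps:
R(a, t) = -1
Y(N) = 1 (Y(N) = -1*(-1) = 1)
-Y(y) = -1*1 = -1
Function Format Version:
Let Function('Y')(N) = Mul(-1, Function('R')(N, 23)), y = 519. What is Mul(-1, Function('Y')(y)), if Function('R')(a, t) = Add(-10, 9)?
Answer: -1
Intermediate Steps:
Function('R')(a, t) = -1
Function('Y')(N) = 1 (Function('Y')(N) = Mul(-1, -1) = 1)
Mul(-1, Function('Y')(y)) = Mul(-1, 1) = -1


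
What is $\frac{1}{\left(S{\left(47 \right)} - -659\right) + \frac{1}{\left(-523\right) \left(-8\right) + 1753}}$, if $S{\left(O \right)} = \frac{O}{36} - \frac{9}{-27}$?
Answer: $\frac{71244}{47066569} \approx 0.0015137$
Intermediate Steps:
$S{\left(O \right)} = \frac{1}{3} + \frac{O}{36}$ ($S{\left(O \right)} = O \frac{1}{36} - - \frac{1}{3} = \frac{O}{36} + \frac{1}{3} = \frac{1}{3} + \frac{O}{36}$)
$\frac{1}{\left(S{\left(47 \right)} - -659\right) + \frac{1}{\left(-523\right) \left(-8\right) + 1753}} = \frac{1}{\left(\left(\frac{1}{3} + \frac{1}{36} \cdot 47\right) - -659\right) + \frac{1}{\left(-523\right) \left(-8\right) + 1753}} = \frac{1}{\left(\left(\frac{1}{3} + \frac{47}{36}\right) + 659\right) + \frac{1}{4184 + 1753}} = \frac{1}{\left(\frac{59}{36} + 659\right) + \frac{1}{5937}} = \frac{1}{\frac{23783}{36} + \frac{1}{5937}} = \frac{1}{\frac{47066569}{71244}} = \frac{71244}{47066569}$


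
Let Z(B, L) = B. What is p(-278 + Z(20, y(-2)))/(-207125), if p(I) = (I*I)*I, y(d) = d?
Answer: 17173512/207125 ≈ 82.914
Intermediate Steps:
p(I) = I**3 (p(I) = I**2*I = I**3)
p(-278 + Z(20, y(-2)))/(-207125) = (-278 + 20)**3/(-207125) = (-258)**3*(-1/207125) = -17173512*(-1/207125) = 17173512/207125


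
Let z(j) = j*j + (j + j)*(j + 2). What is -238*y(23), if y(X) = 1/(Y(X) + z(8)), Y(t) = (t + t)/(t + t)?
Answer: -238/225 ≈ -1.0578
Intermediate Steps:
z(j) = j**2 + 2*j*(2 + j) (z(j) = j**2 + (2*j)*(2 + j) = j**2 + 2*j*(2 + j))
Y(t) = 1 (Y(t) = (2*t)/((2*t)) = (2*t)*(1/(2*t)) = 1)
y(X) = 1/225 (y(X) = 1/(1 + 8*(4 + 3*8)) = 1/(1 + 8*(4 + 24)) = 1/(1 + 8*28) = 1/(1 + 224) = 1/225)
-238*y(23) = -238*1/225 = -238/225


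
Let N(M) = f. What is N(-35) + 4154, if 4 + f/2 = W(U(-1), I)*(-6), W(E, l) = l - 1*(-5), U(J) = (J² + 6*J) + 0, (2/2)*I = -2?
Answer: 4110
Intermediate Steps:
I = -2
U(J) = J² + 6*J
W(E, l) = 5 + l (W(E, l) = l + 5 = 5 + l)
f = -44 (f = -8 + 2*((5 - 2)*(-6)) = -8 + 2*(3*(-6)) = -8 + 2*(-18) = -8 - 36 = -44)
N(M) = -44
N(-35) + 4154 = -44 + 4154 = 4110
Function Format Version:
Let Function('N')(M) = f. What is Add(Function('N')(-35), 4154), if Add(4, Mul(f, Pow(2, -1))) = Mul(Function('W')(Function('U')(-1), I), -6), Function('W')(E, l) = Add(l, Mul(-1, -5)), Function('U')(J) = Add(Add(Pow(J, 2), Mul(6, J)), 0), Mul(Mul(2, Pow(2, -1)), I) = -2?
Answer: 4110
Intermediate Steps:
I = -2
Function('U')(J) = Add(Pow(J, 2), Mul(6, J))
Function('W')(E, l) = Add(5, l) (Function('W')(E, l) = Add(l, 5) = Add(5, l))
f = -44 (f = Add(-8, Mul(2, Mul(Add(5, -2), -6))) = Add(-8, Mul(2, Mul(3, -6))) = Add(-8, Mul(2, -18)) = Add(-8, -36) = -44)
Function('N')(M) = -44
Add(Function('N')(-35), 4154) = Add(-44, 4154) = 4110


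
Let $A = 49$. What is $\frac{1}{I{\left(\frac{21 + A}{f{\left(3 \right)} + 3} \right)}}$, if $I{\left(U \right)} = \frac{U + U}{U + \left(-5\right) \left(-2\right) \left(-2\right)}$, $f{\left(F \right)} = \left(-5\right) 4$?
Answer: $\frac{41}{14} \approx 2.9286$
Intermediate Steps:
$f{\left(F \right)} = -20$
$I{\left(U \right)} = \frac{2 U}{-20 + U}$ ($I{\left(U \right)} = \frac{2 U}{U + 10 \left(-2\right)} = \frac{2 U}{U - 20} = \frac{2 U}{-20 + U}$)
$\frac{1}{I{\left(\frac{21 + A}{f{\left(3 \right)} + 3} \right)}} = \frac{1}{2 \frac{21 + 49}{-20 + 3} \frac{1}{-20 + \frac{21 + 49}{-20 + 3}}} = \frac{1}{2 \frac{70}{-17} \frac{1}{-20 + \frac{70}{-17}}} = \frac{1}{2 \cdot 70 \left(- \frac{1}{17}\right) \frac{1}{-20 + 70 \left(- \frac{1}{17}\right)}} = \frac{1}{2 \left(- \frac{70}{17}\right) \frac{1}{-20 - \frac{70}{17}}} = \frac{1}{2 \left(- \frac{70}{17}\right) \frac{1}{- \frac{410}{17}}} = \frac{1}{2 \left(- \frac{70}{17}\right) \left(- \frac{17}{410}\right)} = \frac{1}{\frac{14}{41}} = \frac{41}{14}$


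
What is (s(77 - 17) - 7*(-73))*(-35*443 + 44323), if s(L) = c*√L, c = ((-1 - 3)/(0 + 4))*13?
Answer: 14725998 - 749268*√15 ≈ 1.1824e+7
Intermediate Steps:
c = -13 (c = -4/4*13 = -4*¼*13 = -1*13 = -13)
s(L) = -13*√L
(s(77 - 17) - 7*(-73))*(-35*443 + 44323) = (-13*√(77 - 17) - 7*(-73))*(-35*443 + 44323) = (-26*√15 + 511)*(-15505 + 44323) = (-26*√15 + 511)*28818 = (511 - 26*√15)*28818 = 14725998 - 749268*√15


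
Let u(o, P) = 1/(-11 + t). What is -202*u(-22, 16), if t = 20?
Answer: -202/9 ≈ -22.444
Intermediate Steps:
u(o, P) = 1/9 (u(o, P) = 1/(-11 + 20) = 1/9)
-202*u(-22, 16) = -202*1/9 = -202/9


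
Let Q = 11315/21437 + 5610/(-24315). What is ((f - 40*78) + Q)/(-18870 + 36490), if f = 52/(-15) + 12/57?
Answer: -30928451059811/174500946480900 ≈ -0.17724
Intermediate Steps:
f = -928/285 (f = 52*(-1/15) + 12*(1/57) = -52/15 + 4/19 = -928/285 ≈ -3.2561)
Q = 10324177/34749377 (Q = 11315*(1/21437) + 5610*(-1/24315) = 11315/21437 - 374/1621 = 10324177/34749377 ≈ 0.29710)
((f - 40*78) + Q)/(-18870 + 36490) = ((-928/285 - 40*78) + 10324177/34749377)/(-18870 + 36490) = ((-928/285 - 3120) + 10324177/34749377)/17620 = (-890128/285 + 10324177/34749377)*(1/17620) = -30928451059811/9903572445*1/17620 = -30928451059811/174500946480900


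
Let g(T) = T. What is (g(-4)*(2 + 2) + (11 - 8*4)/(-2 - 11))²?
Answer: 34969/169 ≈ 206.92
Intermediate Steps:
(g(-4)*(2 + 2) + (11 - 8*4)/(-2 - 11))² = (-4*(2 + 2) + (11 - 8*4)/(-2 - 11))² = (-4*4 + (11 - 32)/(-13))² = (-16 - 21*(-1/13))² = (-16 + 21/13)² = (-187/13)² = 34969/169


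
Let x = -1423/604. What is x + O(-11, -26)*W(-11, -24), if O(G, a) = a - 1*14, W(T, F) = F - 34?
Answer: 1399857/604 ≈ 2317.6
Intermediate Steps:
W(T, F) = -34 + F
x = -1423/604 (x = -1423*1/604 = -1423/604 ≈ -2.3560)
O(G, a) = -14 + a (O(G, a) = a - 14 = -14 + a)
x + O(-11, -26)*W(-11, -24) = -1423/604 + (-14 - 26)*(-34 - 24) = -1423/604 - 40*(-58) = -1423/604 + 2320 = 1399857/604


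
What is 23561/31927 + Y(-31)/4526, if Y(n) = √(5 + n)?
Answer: 23561/31927 + I*√26/4526 ≈ 0.73796 + 0.0011266*I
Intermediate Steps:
23561/31927 + Y(-31)/4526 = 23561/31927 + √(5 - 31)/4526 = 23561*(1/31927) + √(-26)*(1/4526) = 23561/31927 + (I*√26)*(1/4526) = 23561/31927 + I*√26/4526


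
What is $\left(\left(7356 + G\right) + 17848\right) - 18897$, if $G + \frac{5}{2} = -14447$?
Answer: $- \frac{16285}{2} \approx -8142.5$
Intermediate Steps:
$G = - \frac{28899}{2}$ ($G = - \frac{5}{2} - 14447 = - \frac{28899}{2} \approx -14450.0$)
$\left(\left(7356 + G\right) + 17848\right) - 18897 = \left(\left(7356 - \frac{28899}{2}\right) + 17848\right) - 18897 = \left(- \frac{14187}{2} + 17848\right) - 18897 = \frac{21509}{2} - 18897 = - \frac{16285}{2}$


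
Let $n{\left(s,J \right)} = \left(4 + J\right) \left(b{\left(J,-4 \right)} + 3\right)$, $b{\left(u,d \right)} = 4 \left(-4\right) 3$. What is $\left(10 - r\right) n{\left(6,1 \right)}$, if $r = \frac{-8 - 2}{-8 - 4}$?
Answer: $- \frac{4125}{2} \approx -2062.5$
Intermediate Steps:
$b{\left(u,d \right)} = -48$ ($b{\left(u,d \right)} = \left(-16\right) 3 = -48$)
$n{\left(s,J \right)} = -180 - 45 J$ ($n{\left(s,J \right)} = \left(4 + J\right) \left(-48 + 3\right) = \left(4 + J\right) \left(-45\right) = -180 - 45 J$)
$r = \frac{5}{6}$ ($r = - \frac{10}{-12} = \left(-10\right) \left(- \frac{1}{12}\right) = \frac{5}{6} \approx 0.83333$)
$\left(10 - r\right) n{\left(6,1 \right)} = \left(10 - \frac{5}{6}\right) \left(-180 - 45\right) = \frac{55}{6} \left(-225\right) = - \frac{4125}{2}$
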